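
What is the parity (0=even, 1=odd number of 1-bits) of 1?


0b1 has 1 ones => parity 1

1


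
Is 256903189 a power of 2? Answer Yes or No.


0b1111010100000000100000010101. Multiple bits set => No

No


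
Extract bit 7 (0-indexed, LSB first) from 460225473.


0b11011011011100111101111000001, position 7 = 1

1


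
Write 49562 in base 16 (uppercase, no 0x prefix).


49562 = C19A hex

C19A


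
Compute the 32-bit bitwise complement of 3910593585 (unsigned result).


~0b11101001000101101110110000110001 = 0b10110111010010001001111001110 = 384373710 (32-bit unsigned)

384373710


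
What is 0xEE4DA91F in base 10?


EE4DA91F hex = 3998066975 decimal

3998066975


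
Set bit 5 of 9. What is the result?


9 | (1 << 5) = 9 | 32 = 41

41


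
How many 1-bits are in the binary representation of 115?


0b1110011 has 5 set bits

5


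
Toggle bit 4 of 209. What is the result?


209 ^ (1 << 4) = 209 ^ 16 = 193

193


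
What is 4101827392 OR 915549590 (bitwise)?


0b11110100011111001110101101000000 | 0b110110100100100010110110010110 = 0b11110110111111101110111111010110 = 4143902678

4143902678


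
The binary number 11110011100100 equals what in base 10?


11110011100100 in decimal = 15588

15588


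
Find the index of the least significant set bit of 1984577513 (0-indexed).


0b1110110010010100011111111101001. Lowest set bit at position 0

0


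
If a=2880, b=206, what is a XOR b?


2880 ^ 206 = 2958

2958


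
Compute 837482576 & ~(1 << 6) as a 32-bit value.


837482576 & ~(1 << 6) = 837482512

837482512


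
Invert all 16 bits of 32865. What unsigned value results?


32865 ^ 65535 = 32670

32670


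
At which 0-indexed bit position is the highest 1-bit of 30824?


0b111100001101000. Highest set bit at position 14

14


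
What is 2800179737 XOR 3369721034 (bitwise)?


0b10100110111001110101101000011001 ^ 0b11001000110110011101110011001010 = 0b1101110001111101000011011010011 = 1849591507

1849591507


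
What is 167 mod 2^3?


167 & 7 = 7

7


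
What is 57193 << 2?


0b1101111101101001 << 2 = 0b110111110110100100 = 228772

228772


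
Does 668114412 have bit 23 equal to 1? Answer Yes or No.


0b100111110100101001110111101100, bit 23 = 1. Yes

Yes


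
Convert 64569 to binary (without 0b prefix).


64569 = 1111110000111001 in binary

1111110000111001


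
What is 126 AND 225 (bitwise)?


0b1111110 & 0b11100001 = 0b1100000 = 96

96


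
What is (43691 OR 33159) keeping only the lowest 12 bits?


Step 1: 43691 | 33159 = 43951
Step 2: 43951 & 4095 = 2991

2991


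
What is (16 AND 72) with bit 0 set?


Step 1: 16 & 72 = 0
Step 2: 0 | (1 << 0) = 0 | 1 = 1

1


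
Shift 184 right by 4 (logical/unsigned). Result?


0b10111000 >> 4 = 0b1011 = 11

11


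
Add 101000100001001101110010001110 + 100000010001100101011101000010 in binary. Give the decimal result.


101000100001001101110010001110 + 100000010001100101011101000010 = 1001000110010110011001111010000 = 1221276624

1221276624


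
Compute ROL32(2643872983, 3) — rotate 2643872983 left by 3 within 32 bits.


Rotate 0b10011101100101100100110011010111 left by 3 (32-bit) = 0b11101100101100100110011010111100 = 3971114684

3971114684


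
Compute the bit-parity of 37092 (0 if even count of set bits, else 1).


0b1001000011100100 has 6 ones => parity 0

0


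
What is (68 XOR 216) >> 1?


Step 1: 68 ^ 216 = 156
Step 2: 156 >> 1 = 78

78


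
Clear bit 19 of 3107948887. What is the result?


3107948887 & ~(1 << 19) = 3107424599

3107424599


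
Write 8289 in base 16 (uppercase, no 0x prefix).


8289 = 2061 hex

2061


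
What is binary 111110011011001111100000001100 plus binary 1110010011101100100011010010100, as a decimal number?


111110011011001111100000001100 + 1110010011101100100011010010100 = 10110000111000110011111010100000 = 2967682720

2967682720


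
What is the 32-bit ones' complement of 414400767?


414400767 ^ 4294967295 = 3880566528

3880566528


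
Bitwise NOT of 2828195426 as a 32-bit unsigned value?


~0b10101000100100101101011001100010 = 0b1010111011011010010100110011101 = 1466771869 (32-bit unsigned)

1466771869


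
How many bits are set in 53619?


0b1101000101110011 has 9 set bits

9


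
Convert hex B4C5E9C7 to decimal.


B4C5E9C7 hex = 3032869319 decimal

3032869319


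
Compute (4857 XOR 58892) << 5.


Step 1: 4857 ^ 58892 = 62709
Step 2: 62709 << 5 = 2006688

2006688


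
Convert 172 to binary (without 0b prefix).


172 = 10101100 in binary

10101100


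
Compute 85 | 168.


0b1010101 | 0b10101000 = 0b11111101 = 253

253


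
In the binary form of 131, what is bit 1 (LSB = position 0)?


0b10000011, position 1 = 1

1


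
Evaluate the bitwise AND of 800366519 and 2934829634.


0b101111101101001001111110110111 & 0b10101110111011011111001001000010 = 0b101110101001001001001000000010 = 782537218

782537218


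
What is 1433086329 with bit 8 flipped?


1433086329 ^ (1 << 8) = 1433086329 ^ 256 = 1433086073

1433086073


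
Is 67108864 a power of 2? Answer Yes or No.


0b100000000000000000000000000. Only one bit set => Yes

Yes


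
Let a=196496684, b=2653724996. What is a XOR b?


196496684 ^ 2653724996 = 2509958248

2509958248


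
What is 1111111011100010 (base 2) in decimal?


1111111011100010 in decimal = 65250

65250


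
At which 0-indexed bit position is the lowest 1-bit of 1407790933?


0b1010011111010010010111101010101. Lowest set bit at position 0

0


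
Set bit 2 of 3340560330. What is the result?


3340560330 | (1 << 2) = 3340560330 | 4 = 3340560334

3340560334


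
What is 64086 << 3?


0b1111101001010110 << 3 = 0b1111101001010110000 = 512688

512688


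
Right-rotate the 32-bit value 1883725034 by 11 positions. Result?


Rotate 0b1110000010001110101110011101010 right by 11 (32-bit) = 0b10011101010011100000100011101011 = 2639137003

2639137003


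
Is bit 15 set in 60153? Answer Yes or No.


0b1110101011111001, bit 15 = 1. Yes

Yes


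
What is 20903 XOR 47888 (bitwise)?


0b101000110100111 ^ 0b1011101100010000 = 0b1110101010110111 = 60087

60087


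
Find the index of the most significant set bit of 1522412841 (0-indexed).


0b1011010101111100010110100101001. Highest set bit at position 30

30


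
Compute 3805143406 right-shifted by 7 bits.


0b11100010110011011110000101101110 >> 7 = 0b1110001011001101111000010 = 29727682

29727682


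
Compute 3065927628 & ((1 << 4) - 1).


3065927628 & 15 = 12

12


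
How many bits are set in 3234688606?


0b11000000110011010110111001011110 has 17 set bits

17


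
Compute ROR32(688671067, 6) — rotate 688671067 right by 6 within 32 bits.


Rotate 0b101001000011000100100101011011 right by 6 (32-bit) = 0b1101100101001000011000100100101 = 1822699813

1822699813


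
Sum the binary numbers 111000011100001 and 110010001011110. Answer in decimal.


111000011100001 + 110010001011110 = 1101010100111111 = 54591

54591


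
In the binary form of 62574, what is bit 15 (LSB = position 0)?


0b1111010001101110, position 15 = 1

1


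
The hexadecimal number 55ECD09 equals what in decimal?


55ECD09 hex = 90098953 decimal

90098953


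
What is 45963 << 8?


0b1011001110001011 << 8 = 0b101100111000101100000000 = 11766528

11766528


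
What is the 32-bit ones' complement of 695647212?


695647212 ^ 4294967295 = 3599320083

3599320083


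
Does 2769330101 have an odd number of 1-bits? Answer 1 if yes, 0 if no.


0b10100101000100001001111110110101 has 16 ones => parity 0

0


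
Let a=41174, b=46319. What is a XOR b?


41174 ^ 46319 = 5177

5177


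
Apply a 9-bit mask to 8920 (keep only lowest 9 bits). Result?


8920 & 511 = 216

216


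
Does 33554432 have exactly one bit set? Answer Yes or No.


0b10000000000000000000000000. Only one bit set => Yes

Yes


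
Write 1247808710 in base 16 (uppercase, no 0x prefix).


1247808710 = 4A600CC6 hex

4A600CC6


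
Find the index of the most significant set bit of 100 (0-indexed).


0b1100100. Highest set bit at position 6

6


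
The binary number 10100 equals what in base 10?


10100 in decimal = 20

20


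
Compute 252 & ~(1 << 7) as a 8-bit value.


252 & ~(1 << 7) = 124

124


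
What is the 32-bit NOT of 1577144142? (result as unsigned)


~0b1011110000000010100111101001110 = 0b10100001111111101011000010110001 = 2717823153 (32-bit unsigned)

2717823153


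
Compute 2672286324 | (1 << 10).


2672286324 | (1 << 10) = 2672286324 | 1024 = 2672287348

2672287348


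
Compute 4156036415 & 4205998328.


0b11110111101110000001010100111111 & 0b11111010101100100111000011111000 = 0b11110010101100000001000000111000 = 4071624760

4071624760


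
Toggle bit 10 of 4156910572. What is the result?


4156910572 ^ (1 << 10) = 4156910572 ^ 1024 = 4156911596

4156911596


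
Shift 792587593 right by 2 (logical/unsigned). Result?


0b101111001111011110110101001001 >> 2 = 0b1011110011110111101101010010 = 198146898

198146898


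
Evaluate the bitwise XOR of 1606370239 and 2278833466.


0b1011111101111110100001110111111 ^ 0b10000111110101000011110100111010 = 0b11011000011010110111111010000101 = 3630923397

3630923397


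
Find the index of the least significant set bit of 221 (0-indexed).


0b11011101. Lowest set bit at position 0

0


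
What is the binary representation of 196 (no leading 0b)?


196 = 11000100 in binary

11000100


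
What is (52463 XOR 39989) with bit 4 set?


Step 1: 52463 ^ 39989 = 20698
Step 2: 20698 | (1 << 4) = 20698 | 16 = 20698

20698


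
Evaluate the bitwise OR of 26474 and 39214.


0b110011101101010 | 0b1001100100101110 = 0b1111111101101110 = 65390

65390


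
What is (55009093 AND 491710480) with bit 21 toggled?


Step 1: 55009093 & 491710480 = 21383168
Step 2: 21383168 ^ (1 << 21) = 21383168 ^ 2097152 = 23480320

23480320


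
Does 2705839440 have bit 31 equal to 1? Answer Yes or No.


0b10100001010001111101010101010000, bit 31 = 1. Yes

Yes


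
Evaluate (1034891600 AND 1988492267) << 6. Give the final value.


Step 1: 1034891600 & 1988492267 = 881144128
Step 2: 881144128 << 6 = 56393224192

56393224192


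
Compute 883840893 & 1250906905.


0b110100101011100101011101111101 & 0b1001010100011110101001100011001 = 0b100011100101001100011001 = 9327385

9327385


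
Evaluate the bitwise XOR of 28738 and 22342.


0b111000001000010 ^ 0b101011101000110 = 0b10011100000100 = 9988

9988


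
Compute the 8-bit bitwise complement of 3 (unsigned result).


~0b11 = 0b11111100 = 252 (8-bit unsigned)

252


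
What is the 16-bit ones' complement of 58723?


58723 ^ 65535 = 6812

6812


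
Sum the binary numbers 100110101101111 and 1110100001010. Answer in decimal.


100110101101111 + 1110100001010 = 110101001111001 = 27257

27257


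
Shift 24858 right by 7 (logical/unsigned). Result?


0b110000100011010 >> 7 = 0b11000010 = 194

194


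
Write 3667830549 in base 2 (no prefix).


3667830549 = 11011010100111101010011100010101 in binary

11011010100111101010011100010101


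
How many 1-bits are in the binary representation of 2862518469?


0b10101010100111101001000011000101 has 15 set bits

15


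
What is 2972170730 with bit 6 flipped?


2972170730 ^ (1 << 6) = 2972170730 ^ 64 = 2972170666

2972170666


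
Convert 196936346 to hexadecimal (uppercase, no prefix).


196936346 = BBD029A hex

BBD029A


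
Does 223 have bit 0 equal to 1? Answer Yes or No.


0b11011111, bit 0 = 1. Yes

Yes


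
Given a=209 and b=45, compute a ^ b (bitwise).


209 ^ 45 = 252

252


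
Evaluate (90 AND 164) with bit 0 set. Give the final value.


Step 1: 90 & 164 = 0
Step 2: 0 | (1 << 0) = 0 | 1 = 1

1


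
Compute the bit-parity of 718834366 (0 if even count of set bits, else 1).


0b101010110110001000101010111110 has 16 ones => parity 0

0


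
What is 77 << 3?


0b1001101 << 3 = 0b1001101000 = 616

616


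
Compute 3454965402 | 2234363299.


0b11001101111011101001011010011010 | 0b10000101001011011010110110100011 = 0b11001101111011111011111110111011 = 3455041467

3455041467


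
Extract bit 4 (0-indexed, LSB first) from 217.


0b11011001, position 4 = 1

1


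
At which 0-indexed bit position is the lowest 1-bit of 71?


0b1000111. Lowest set bit at position 0

0


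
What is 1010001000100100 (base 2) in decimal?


1010001000100100 in decimal = 41508

41508


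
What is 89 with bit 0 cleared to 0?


89 & ~(1 << 0) = 88

88


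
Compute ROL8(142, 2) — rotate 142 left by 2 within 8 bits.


Rotate 0b10001110 left by 2 (8-bit) = 0b111010 = 58

58


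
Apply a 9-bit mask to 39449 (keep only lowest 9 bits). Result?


39449 & 511 = 25

25


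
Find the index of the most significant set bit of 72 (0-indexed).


0b1001000. Highest set bit at position 6

6


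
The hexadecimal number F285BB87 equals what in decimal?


F285BB87 hex = 4068850567 decimal

4068850567


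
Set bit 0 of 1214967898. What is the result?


1214967898 | (1 << 0) = 1214967898 | 1 = 1214967899

1214967899


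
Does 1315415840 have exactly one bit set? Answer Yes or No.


0b1001110011001111010011100100000. Multiple bits set => No

No


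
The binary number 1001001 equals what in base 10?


1001001 in decimal = 73

73


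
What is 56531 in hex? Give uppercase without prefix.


56531 = DCD3 hex

DCD3


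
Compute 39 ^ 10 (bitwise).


0b100111 ^ 0b1010 = 0b101101 = 45

45


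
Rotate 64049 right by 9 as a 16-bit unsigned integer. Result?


Rotate 0b1111101000110001 right by 9 (16-bit) = 0b1100011111101 = 6397

6397


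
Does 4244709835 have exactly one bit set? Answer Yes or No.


0b11111101000000010010000111001011. Multiple bits set => No

No


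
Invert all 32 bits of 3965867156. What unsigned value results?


3965867156 ^ 4294967295 = 329100139

329100139


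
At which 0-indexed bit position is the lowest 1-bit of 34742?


0b1000011110110110. Lowest set bit at position 1

1


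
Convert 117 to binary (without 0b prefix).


117 = 1110101 in binary

1110101


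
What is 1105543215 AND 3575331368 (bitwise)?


0b1000001111001010100000000101111 & 0b11010101000110110011101000101000 = 0b1000001000000010000000000101000 = 1090584616

1090584616


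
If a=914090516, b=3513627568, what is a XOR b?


914090516 ^ 3513627568 = 3877001636

3877001636


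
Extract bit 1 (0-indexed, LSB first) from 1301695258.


0b1001101100101100100101100011010, position 1 = 1

1


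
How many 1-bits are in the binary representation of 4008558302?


0b11101110111011011011111011011110 has 24 set bits

24


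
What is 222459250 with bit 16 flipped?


222459250 ^ (1 << 16) = 222459250 ^ 65536 = 222524786

222524786


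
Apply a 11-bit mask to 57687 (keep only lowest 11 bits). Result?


57687 & 2047 = 343

343


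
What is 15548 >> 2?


0b11110010111100 >> 2 = 0b111100101111 = 3887

3887


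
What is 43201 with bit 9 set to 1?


43201 | (1 << 9) = 43201 | 512 = 43713

43713


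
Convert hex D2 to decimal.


D2 hex = 210 decimal

210


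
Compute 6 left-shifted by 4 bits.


0b110 << 4 = 0b1100000 = 96

96


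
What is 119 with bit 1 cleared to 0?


119 & ~(1 << 1) = 117

117


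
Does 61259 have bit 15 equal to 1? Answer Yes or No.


0b1110111101001011, bit 15 = 1. Yes

Yes


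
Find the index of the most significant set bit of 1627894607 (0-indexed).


0b1100001000001111011001101001111. Highest set bit at position 30

30


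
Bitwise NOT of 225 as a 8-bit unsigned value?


~0b11100001 = 0b11110 = 30 (8-bit unsigned)

30


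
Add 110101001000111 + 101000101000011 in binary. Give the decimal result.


110101001000111 + 101000101000011 = 1011101110001010 = 48010

48010


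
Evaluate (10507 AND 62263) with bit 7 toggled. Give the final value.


Step 1: 10507 & 62263 = 8451
Step 2: 8451 ^ (1 << 7) = 8451 ^ 128 = 8579

8579


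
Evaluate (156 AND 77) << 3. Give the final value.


Step 1: 156 & 77 = 12
Step 2: 12 << 3 = 96

96


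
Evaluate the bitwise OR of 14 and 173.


0b1110 | 0b10101101 = 0b10101111 = 175

175


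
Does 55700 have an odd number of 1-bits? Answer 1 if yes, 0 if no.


0b1101100110010100 has 8 ones => parity 0

0


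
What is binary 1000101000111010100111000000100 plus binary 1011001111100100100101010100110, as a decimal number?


1000101000111010100111000000100 + 1011001111100100100101010100110 = 10011111000011111001100010101010 = 2668599466

2668599466


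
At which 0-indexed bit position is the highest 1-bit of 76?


0b1001100. Highest set bit at position 6

6


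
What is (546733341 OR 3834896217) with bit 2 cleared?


Step 1: 546733341 | 3834896217 = 3835166557
Step 2: 3835166557 & ~(1 << 2) = 3835166553

3835166553


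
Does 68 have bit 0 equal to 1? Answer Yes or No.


0b1000100, bit 0 = 0. No

No


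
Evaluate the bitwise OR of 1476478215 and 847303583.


0b1011000000000010100010100000111 | 0b110010100000001101001110011111 = 0b1111010100000011101011110011111 = 2055329695

2055329695


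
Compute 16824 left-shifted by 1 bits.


0b100000110111000 << 1 = 0b1000001101110000 = 33648

33648


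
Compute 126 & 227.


0b1111110 & 0b11100011 = 0b1100010 = 98

98


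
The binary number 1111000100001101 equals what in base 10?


1111000100001101 in decimal = 61709

61709


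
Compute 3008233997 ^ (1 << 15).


3008233997 ^ (1 << 15) = 3008233997 ^ 32768 = 3008266765

3008266765


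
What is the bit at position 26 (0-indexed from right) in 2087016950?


0b1111100011001010101100111110110, position 26 = 1

1


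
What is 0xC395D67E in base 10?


C395D67E hex = 3281376894 decimal

3281376894


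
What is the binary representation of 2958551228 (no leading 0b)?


2958551228 = 10110000010101111110100010111100 in binary

10110000010101111110100010111100


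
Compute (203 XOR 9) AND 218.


Step 1: 203 ^ 9 = 194
Step 2: 194 & 218 = 194

194


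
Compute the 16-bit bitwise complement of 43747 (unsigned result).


~0b1010101011100011 = 0b101010100011100 = 21788 (16-bit unsigned)

21788


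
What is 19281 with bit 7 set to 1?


19281 | (1 << 7) = 19281 | 128 = 19409

19409


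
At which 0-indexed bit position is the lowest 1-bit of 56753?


0b1101110110110001. Lowest set bit at position 0

0


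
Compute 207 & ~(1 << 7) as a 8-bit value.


207 & ~(1 << 7) = 79

79


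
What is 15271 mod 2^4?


15271 & 15 = 7

7


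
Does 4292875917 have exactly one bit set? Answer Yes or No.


0b11111111111000000001011010001101. Multiple bits set => No

No


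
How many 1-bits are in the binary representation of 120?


0b1111000 has 4 set bits

4


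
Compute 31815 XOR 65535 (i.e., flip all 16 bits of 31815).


31815 ^ 65535 = 33720

33720


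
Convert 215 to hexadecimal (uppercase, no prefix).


215 = D7 hex

D7


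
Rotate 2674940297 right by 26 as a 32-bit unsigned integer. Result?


Rotate 0b10011111011100000101100110001001 right by 26 (32-bit) = 0b11011100000101100110001001100111 = 3692454503

3692454503


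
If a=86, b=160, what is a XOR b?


86 ^ 160 = 246

246


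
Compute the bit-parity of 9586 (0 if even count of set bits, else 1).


0b10010101110010 has 7 ones => parity 1

1


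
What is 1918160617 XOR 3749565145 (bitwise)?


0b1110010010101001100111011101001 ^ 0b11011111011111011101001011011001 = 0b10101101001010010001110000110000 = 2905152560

2905152560


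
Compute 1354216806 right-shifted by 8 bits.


0b1010000101101111011010101100110 >> 8 = 0b10100001011011110110101 = 5289909

5289909


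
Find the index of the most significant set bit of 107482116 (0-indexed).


0b110011010000000110000000100. Highest set bit at position 26

26


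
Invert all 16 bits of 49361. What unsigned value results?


49361 ^ 65535 = 16174

16174


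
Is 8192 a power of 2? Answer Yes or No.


0b10000000000000. Only one bit set => Yes

Yes


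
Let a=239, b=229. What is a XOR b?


239 ^ 229 = 10

10


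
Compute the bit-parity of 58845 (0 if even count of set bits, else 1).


0b1110010111011101 has 11 ones => parity 1

1


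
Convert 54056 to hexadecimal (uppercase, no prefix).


54056 = D328 hex

D328


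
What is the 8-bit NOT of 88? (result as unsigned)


~0b1011000 = 0b10100111 = 167 (8-bit unsigned)

167


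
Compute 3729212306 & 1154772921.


0b11011110010001110100001110010010 & 0b1000100110101000110111110111001 = 0b1000100010001000100001110010000 = 1145324432

1145324432


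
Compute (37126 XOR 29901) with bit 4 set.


Step 1: 37126 ^ 29901 = 58827
Step 2: 58827 | (1 << 4) = 58827 | 16 = 58843

58843


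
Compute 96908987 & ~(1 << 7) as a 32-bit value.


96908987 & ~(1 << 7) = 96908859

96908859


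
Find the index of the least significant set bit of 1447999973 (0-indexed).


0b1010110010011101011100111100101. Lowest set bit at position 0

0


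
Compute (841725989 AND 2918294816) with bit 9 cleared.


Step 1: 841725989 & 2918294816 = 539074592
Step 2: 539074592 & ~(1 << 9) = 539074592

539074592


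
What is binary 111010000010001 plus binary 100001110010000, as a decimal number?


111010000010001 + 100001110010000 = 1011011110100001 = 47009

47009


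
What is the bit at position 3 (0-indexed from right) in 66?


0b1000010, position 3 = 0

0


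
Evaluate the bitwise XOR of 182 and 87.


0b10110110 ^ 0b1010111 = 0b11100001 = 225

225


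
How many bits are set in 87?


0b1010111 has 5 set bits

5


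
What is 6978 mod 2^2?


6978 & 3 = 2

2


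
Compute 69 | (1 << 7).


69 | (1 << 7) = 69 | 128 = 197

197


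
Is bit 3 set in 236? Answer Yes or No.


0b11101100, bit 3 = 1. Yes

Yes


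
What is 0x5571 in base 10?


5571 hex = 21873 decimal

21873


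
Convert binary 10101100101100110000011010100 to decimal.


10101100101100110000011010100 in decimal = 362176724

362176724


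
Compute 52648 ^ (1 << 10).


52648 ^ (1 << 10) = 52648 ^ 1024 = 51624

51624


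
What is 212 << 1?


0b11010100 << 1 = 0b110101000 = 424

424


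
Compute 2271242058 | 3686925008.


0b10000111011000000110011101001010 | 0b11011011110000100000001011010000 = 0b11011111111000100110011111011010 = 3756156890

3756156890


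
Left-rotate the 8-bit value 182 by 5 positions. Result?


Rotate 0b10110110 left by 5 (8-bit) = 0b11010110 = 214

214


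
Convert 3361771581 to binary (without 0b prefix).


3361771581 = 11001000011000001001000000111101 in binary

11001000011000001001000000111101


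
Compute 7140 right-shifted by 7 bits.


0b1101111100100 >> 7 = 0b110111 = 55

55


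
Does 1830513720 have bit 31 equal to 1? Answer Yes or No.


0b1101101000110110110110000111000, bit 31 = 0. No

No


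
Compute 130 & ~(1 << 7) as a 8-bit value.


130 & ~(1 << 7) = 2

2


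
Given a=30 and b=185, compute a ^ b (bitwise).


30 ^ 185 = 167

167


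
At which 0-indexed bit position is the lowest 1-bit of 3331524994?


0b11000110100100110000100110000010. Lowest set bit at position 1

1


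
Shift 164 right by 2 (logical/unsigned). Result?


0b10100100 >> 2 = 0b101001 = 41

41


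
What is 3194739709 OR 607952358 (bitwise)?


0b10111110011010111101101111111101 | 0b100100001111001001110111100110 = 0b10111110011111111101111111111111 = 3196051455

3196051455


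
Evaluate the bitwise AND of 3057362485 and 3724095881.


0b10110110001110111010011000110101 & 0b11011101111110010011000110001001 = 0b10010100001110010010000000000001 = 2486771713

2486771713


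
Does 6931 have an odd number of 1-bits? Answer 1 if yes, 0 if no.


0b1101100010011 has 7 ones => parity 1

1


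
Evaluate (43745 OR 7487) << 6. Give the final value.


Step 1: 43745 | 7487 = 49151
Step 2: 49151 << 6 = 3145664

3145664


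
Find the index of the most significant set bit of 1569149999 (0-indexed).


0b1011101100001110101010000101111. Highest set bit at position 30

30


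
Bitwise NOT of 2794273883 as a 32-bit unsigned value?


~0b10100110100011010011110001011011 = 0b1011001011100101100001110100100 = 1500693412 (32-bit unsigned)

1500693412


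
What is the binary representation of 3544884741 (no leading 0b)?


3544884741 = 11010011010010101010011000000101 in binary

11010011010010101010011000000101


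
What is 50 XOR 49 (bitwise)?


0b110010 ^ 0b110001 = 0b11 = 3

3


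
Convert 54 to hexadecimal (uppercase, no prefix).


54 = 36 hex

36


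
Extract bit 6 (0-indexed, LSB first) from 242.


0b11110010, position 6 = 1

1


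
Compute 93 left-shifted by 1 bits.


0b1011101 << 1 = 0b10111010 = 186

186


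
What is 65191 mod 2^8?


65191 & 255 = 167

167


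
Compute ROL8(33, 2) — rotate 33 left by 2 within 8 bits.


Rotate 0b100001 left by 2 (8-bit) = 0b10000100 = 132

132


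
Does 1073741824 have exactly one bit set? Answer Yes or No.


0b1000000000000000000000000000000. Only one bit set => Yes

Yes


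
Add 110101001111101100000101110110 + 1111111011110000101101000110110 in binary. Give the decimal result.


110101001111101100000101110110 + 1111111011110000101101000110110 = 10110100101101110001101110101100 = 3031899052

3031899052


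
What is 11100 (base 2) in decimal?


11100 in decimal = 28

28


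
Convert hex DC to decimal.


DC hex = 220 decimal

220


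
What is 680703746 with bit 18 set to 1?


680703746 | (1 << 18) = 680703746 | 262144 = 680965890

680965890


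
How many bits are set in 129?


0b10000001 has 2 set bits

2


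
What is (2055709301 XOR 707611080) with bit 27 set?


Step 1: 2055709301 ^ 707611080 = 1353378749
Step 2: 1353378749 | (1 << 27) = 1353378749 | 134217728 = 1487596477

1487596477


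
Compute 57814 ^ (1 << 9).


57814 ^ (1 << 9) = 57814 ^ 512 = 58326

58326


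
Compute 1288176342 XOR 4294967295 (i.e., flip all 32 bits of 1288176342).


1288176342 ^ 4294967295 = 3006790953

3006790953


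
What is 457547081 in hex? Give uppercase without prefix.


457547081 = 1B459D49 hex

1B459D49


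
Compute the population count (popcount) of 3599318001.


0b11010110100010010011101111110001 has 18 set bits

18


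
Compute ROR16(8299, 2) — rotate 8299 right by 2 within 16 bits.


Rotate 0b10000001101011 right by 2 (16-bit) = 0b1100100000011010 = 51226

51226


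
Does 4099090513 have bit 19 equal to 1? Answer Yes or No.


0b11110100010100110010100001010001, bit 19 = 0. No

No


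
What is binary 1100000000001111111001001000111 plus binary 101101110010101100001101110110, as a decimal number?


1100000000001111111001001000111 + 101101110010101100001101110110 = 10001101110100101011010110111101 = 2379396541

2379396541


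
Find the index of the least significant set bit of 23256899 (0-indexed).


0b1011000101101111101000011. Lowest set bit at position 0

0


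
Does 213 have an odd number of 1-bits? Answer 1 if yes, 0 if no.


0b11010101 has 5 ones => parity 1

1


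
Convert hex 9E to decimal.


9E hex = 158 decimal

158


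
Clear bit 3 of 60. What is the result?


60 & ~(1 << 3) = 52

52


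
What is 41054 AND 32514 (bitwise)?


0b1010000001011110 & 0b111111100000010 = 0b10000000000010 = 8194

8194


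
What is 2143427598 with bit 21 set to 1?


2143427598 | (1 << 21) = 2143427598 | 2097152 = 2145524750

2145524750


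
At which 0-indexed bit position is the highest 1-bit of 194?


0b11000010. Highest set bit at position 7

7


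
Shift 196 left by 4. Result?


0b11000100 << 4 = 0b110001000000 = 3136

3136


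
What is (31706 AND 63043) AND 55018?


Step 1: 31706 & 63043 = 29250
Step 2: 29250 & 55018 = 21058

21058


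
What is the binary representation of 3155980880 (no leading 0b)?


3155980880 = 10111100000111000111001001010000 in binary

10111100000111000111001001010000


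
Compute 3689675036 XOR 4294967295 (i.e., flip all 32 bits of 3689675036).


3689675036 ^ 4294967295 = 605292259

605292259


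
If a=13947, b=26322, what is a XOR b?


13947 ^ 26322 = 20649

20649


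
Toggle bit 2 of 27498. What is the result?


27498 ^ (1 << 2) = 27498 ^ 4 = 27502

27502


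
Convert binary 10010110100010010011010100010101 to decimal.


10010110100010010011010100010101 in decimal = 2525574421

2525574421


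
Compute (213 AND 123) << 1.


Step 1: 213 & 123 = 81
Step 2: 81 << 1 = 162

162


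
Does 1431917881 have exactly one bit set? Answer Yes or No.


0b1010101010110010101010100111001. Multiple bits set => No

No


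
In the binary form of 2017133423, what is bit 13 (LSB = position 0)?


0b1111000001110110000001101101111, position 13 = 0

0


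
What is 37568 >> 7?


0b1001001011000000 >> 7 = 0b100100101 = 293

293


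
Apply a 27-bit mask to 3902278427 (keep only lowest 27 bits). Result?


3902278427 & 134217727 = 9964315

9964315


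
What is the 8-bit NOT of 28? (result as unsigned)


~0b11100 = 0b11100011 = 227 (8-bit unsigned)

227


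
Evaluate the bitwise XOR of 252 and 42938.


0b11111100 ^ 0b1010011110111010 = 0b1010011101000110 = 42822

42822


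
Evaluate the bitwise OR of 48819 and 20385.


0b1011111010110011 | 0b100111110100001 = 0b1111111110110011 = 65459

65459


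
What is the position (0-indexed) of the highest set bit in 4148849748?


0b11110111010010100110110001010100. Highest set bit at position 31

31


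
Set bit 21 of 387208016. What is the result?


387208016 | (1 << 21) = 387208016 | 2097152 = 389305168

389305168


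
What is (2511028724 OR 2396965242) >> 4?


Step 1: 2511028724 | 2396965242 = 2684340734
Step 2: 2684340734 >> 4 = 167771295

167771295


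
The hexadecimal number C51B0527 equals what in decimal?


C51B0527 hex = 3306882343 decimal

3306882343


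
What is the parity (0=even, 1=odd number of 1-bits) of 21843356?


0b1010011010100110110011100 has 13 ones => parity 1

1


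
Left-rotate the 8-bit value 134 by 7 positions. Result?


Rotate 0b10000110 left by 7 (8-bit) = 0b1000011 = 67

67


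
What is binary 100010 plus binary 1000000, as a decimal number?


100010 + 1000000 = 1100010 = 98

98


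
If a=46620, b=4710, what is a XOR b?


46620 ^ 4710 = 42106

42106


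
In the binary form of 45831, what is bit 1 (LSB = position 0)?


0b1011001100000111, position 1 = 1

1


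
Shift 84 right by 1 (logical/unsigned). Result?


0b1010100 >> 1 = 0b101010 = 42

42


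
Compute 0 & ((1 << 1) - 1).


0 & 1 = 0

0


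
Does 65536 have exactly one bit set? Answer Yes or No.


0b10000000000000000. Only one bit set => Yes

Yes


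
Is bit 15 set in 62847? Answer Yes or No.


0b1111010101111111, bit 15 = 1. Yes

Yes


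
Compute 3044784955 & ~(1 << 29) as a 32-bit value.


3044784955 & ~(1 << 29) = 2507914043

2507914043


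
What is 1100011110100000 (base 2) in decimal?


1100011110100000 in decimal = 51104

51104


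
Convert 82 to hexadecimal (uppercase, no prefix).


82 = 52 hex

52


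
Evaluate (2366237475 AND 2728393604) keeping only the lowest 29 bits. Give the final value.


Step 1: 2366237475 & 2728393604 = 2148133632
Step 2: 2148133632 & 536870911 = 649984

649984


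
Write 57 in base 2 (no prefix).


57 = 111001 in binary

111001


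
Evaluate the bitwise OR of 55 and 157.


0b110111 | 0b10011101 = 0b10111111 = 191

191


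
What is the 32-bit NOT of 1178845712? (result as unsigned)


~0b1000110010000111100001000010000 = 0b10111001101111000011110111101111 = 3116121583 (32-bit unsigned)

3116121583


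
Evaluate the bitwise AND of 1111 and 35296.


0b10001010111 & 0b1000100111100000 = 0b1000000 = 64

64


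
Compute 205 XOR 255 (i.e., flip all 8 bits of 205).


205 ^ 255 = 50

50


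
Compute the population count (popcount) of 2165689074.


0b10000001000101011100101011110010 has 14 set bits

14


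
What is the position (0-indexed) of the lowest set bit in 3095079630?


0b10111000011110110010101011001110. Lowest set bit at position 1

1


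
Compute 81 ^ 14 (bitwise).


0b1010001 ^ 0b1110 = 0b1011111 = 95

95


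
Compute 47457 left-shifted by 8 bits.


0b1011100101100001 << 8 = 0b101110010110000100000000 = 12148992

12148992


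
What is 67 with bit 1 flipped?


67 ^ (1 << 1) = 67 ^ 2 = 65

65


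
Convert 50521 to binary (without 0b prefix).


50521 = 1100010101011001 in binary

1100010101011001


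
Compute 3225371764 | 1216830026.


0b11000000001111110100010001110100 | 0b1001000100001110101101001001010 = 0b11001000101111110101111001111110 = 3367984766

3367984766


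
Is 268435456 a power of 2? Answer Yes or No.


0b10000000000000000000000000000. Only one bit set => Yes

Yes


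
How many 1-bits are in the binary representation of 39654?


0b1001101011100110 has 9 set bits

9


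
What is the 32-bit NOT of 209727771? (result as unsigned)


~0b1100100000000011000100011011 = 0b11110011011111111100111011100100 = 4085239524 (32-bit unsigned)

4085239524


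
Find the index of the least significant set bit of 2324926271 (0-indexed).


0b10001010100100111000111100111111. Lowest set bit at position 0

0


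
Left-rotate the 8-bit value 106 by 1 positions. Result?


Rotate 0b1101010 left by 1 (8-bit) = 0b11010100 = 212

212


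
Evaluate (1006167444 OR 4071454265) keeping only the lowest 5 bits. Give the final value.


Step 1: 1006167444 | 4071454265 = 4227725245
Step 2: 4227725245 & 31 = 29

29


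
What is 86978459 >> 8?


0b101001011110010111110011011 >> 8 = 0b1010010111100101111 = 339759

339759


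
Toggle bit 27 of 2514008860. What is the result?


2514008860 ^ (1 << 27) = 2514008860 ^ 134217728 = 2648226588

2648226588


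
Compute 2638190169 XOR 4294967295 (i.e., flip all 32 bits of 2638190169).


2638190169 ^ 4294967295 = 1656777126

1656777126


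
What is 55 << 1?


0b110111 << 1 = 0b1101110 = 110

110


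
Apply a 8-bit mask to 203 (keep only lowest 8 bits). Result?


203 & 255 = 203

203


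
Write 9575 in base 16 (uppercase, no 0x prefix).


9575 = 2567 hex

2567


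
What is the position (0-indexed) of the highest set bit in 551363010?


0b100000110111010010000111000010. Highest set bit at position 29

29


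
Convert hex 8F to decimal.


8F hex = 143 decimal

143


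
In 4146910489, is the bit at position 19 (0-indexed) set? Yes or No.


0b11110111001011001101010100011001, bit 19 = 1. Yes

Yes


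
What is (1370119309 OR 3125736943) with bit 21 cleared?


Step 1: 1370119309 | 3125736943 = 4226743791
Step 2: 4226743791 & ~(1 << 21) = 4224646639

4224646639


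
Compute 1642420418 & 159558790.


0b1100001111001010101100011000010 & 0b1001100000101010110010000110 = 0b1100000000000100010000010 = 25168002

25168002


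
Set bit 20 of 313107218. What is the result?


313107218 | (1 << 20) = 313107218 | 1048576 = 314155794

314155794


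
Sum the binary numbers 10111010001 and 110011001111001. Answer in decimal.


10111010001 + 110011001111001 = 110110001001010 = 27722

27722


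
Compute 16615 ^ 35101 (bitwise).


0b100000011100111 ^ 0b1000100100011101 = 0b1100100111111010 = 51706

51706


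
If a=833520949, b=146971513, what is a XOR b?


833520949 ^ 146971513 = 963386956

963386956


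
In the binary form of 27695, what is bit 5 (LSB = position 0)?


0b110110000101111, position 5 = 1

1


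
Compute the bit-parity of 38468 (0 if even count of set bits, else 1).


0b1001011001000100 has 6 ones => parity 0

0


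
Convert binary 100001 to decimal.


100001 in decimal = 33

33


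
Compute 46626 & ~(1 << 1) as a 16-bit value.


46626 & ~(1 << 1) = 46624

46624


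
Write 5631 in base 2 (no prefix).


5631 = 1010111111111 in binary

1010111111111


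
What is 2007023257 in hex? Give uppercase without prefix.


2007023257 = 77A0BE99 hex

77A0BE99


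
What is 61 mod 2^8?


61 & 255 = 61

61


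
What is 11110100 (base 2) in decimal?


11110100 in decimal = 244

244


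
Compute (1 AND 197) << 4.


Step 1: 1 & 197 = 1
Step 2: 1 << 4 = 16

16


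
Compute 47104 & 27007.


0b1011100000000000 & 0b110100101111111 = 0b10100000000000 = 10240

10240


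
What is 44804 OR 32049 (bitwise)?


0b1010111100000100 | 0b111110100110001 = 0b1111111100110101 = 65333

65333


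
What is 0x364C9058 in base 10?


364C9058 hex = 910987352 decimal

910987352


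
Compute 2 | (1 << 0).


2 | (1 << 0) = 2 | 1 = 3

3


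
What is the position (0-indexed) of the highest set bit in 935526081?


0b110111110000101111111011000001. Highest set bit at position 29

29


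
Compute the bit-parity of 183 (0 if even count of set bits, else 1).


0b10110111 has 6 ones => parity 0

0


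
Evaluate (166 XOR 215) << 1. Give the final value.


Step 1: 166 ^ 215 = 113
Step 2: 113 << 1 = 226

226


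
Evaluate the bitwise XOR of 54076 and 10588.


0b1101001100111100 ^ 0b10100101011100 = 0b1111101001100000 = 64096

64096


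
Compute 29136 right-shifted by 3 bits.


0b111000111010000 >> 3 = 0b111000111010 = 3642

3642


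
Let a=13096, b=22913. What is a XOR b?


13096 ^ 22913 = 27305

27305


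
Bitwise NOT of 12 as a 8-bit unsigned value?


~0b1100 = 0b11110011 = 243 (8-bit unsigned)

243


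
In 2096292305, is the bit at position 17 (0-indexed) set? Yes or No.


0b1111100111100101110000111010001, bit 17 = 1. Yes

Yes


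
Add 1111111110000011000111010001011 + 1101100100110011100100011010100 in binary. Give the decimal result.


1111111110000011000111010001011 + 1101100100110011100100011010100 = 11101100010110110101011101011111 = 3965409119

3965409119


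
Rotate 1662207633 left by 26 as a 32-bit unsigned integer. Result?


Rotate 0b1100011000100110100011010010001 left by 26 (32-bit) = 0b1000101100011000100110100011010 = 1166822682

1166822682


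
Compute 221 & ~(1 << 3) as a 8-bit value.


221 & ~(1 << 3) = 213

213


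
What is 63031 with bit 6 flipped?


63031 ^ (1 << 6) = 63031 ^ 64 = 63095

63095


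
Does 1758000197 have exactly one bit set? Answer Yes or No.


0b1101000110010001111010001000101. Multiple bits set => No

No


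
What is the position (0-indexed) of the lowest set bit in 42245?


0b1010010100000101. Lowest set bit at position 0

0


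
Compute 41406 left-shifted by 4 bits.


0b1010000110111110 << 4 = 0b10100001101111100000 = 662496

662496
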